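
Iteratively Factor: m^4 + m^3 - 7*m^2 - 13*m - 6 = (m - 3)*(m^3 + 4*m^2 + 5*m + 2) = (m - 3)*(m + 1)*(m^2 + 3*m + 2) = (m - 3)*(m + 1)^2*(m + 2)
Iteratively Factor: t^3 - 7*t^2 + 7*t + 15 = (t - 3)*(t^2 - 4*t - 5) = (t - 5)*(t - 3)*(t + 1)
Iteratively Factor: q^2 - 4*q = (q)*(q - 4)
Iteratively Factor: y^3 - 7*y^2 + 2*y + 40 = (y + 2)*(y^2 - 9*y + 20) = (y - 4)*(y + 2)*(y - 5)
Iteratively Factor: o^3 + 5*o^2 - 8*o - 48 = (o + 4)*(o^2 + o - 12) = (o + 4)^2*(o - 3)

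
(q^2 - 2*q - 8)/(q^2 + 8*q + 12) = (q - 4)/(q + 6)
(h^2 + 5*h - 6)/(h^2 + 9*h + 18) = (h - 1)/(h + 3)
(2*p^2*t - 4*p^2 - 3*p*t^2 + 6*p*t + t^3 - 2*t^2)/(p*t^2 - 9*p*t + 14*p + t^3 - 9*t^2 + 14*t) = (2*p^2 - 3*p*t + t^2)/(p*t - 7*p + t^2 - 7*t)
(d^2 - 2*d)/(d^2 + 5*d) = (d - 2)/(d + 5)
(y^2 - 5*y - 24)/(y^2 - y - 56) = (y + 3)/(y + 7)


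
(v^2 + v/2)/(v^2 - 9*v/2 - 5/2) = v/(v - 5)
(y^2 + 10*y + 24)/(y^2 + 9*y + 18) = (y + 4)/(y + 3)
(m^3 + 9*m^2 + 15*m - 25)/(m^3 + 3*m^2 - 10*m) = (m^2 + 4*m - 5)/(m*(m - 2))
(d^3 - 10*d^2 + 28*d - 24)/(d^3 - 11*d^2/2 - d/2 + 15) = 2*(d^2 - 8*d + 12)/(2*d^2 - 7*d - 15)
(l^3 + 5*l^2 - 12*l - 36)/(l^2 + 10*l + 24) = (l^2 - l - 6)/(l + 4)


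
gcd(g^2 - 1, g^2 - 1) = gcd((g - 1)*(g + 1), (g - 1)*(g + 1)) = g^2 - 1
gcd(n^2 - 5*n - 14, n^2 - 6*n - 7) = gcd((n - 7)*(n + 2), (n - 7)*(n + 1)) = n - 7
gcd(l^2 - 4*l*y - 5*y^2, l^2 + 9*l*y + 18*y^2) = 1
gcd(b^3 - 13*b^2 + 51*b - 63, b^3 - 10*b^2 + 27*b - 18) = b - 3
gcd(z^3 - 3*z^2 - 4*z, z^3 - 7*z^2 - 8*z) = z^2 + z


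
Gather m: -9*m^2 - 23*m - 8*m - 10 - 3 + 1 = -9*m^2 - 31*m - 12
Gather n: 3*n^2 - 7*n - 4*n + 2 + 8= 3*n^2 - 11*n + 10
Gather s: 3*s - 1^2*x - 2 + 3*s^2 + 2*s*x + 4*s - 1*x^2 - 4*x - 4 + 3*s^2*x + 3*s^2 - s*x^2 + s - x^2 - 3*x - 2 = s^2*(3*x + 6) + s*(-x^2 + 2*x + 8) - 2*x^2 - 8*x - 8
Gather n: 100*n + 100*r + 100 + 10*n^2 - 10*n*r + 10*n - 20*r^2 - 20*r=10*n^2 + n*(110 - 10*r) - 20*r^2 + 80*r + 100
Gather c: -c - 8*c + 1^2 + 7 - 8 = -9*c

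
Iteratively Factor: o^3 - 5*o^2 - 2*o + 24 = (o - 4)*(o^2 - o - 6) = (o - 4)*(o - 3)*(o + 2)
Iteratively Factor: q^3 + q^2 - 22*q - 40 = (q + 4)*(q^2 - 3*q - 10) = (q + 2)*(q + 4)*(q - 5)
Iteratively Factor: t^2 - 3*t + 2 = (t - 2)*(t - 1)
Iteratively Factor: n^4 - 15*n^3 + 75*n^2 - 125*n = (n - 5)*(n^3 - 10*n^2 + 25*n) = n*(n - 5)*(n^2 - 10*n + 25) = n*(n - 5)^2*(n - 5)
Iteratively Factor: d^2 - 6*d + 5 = (d - 5)*(d - 1)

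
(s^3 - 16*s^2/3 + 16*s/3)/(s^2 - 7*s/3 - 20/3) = s*(3*s - 4)/(3*s + 5)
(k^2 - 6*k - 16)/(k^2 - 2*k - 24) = (-k^2 + 6*k + 16)/(-k^2 + 2*k + 24)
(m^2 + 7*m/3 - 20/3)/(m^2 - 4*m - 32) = (m - 5/3)/(m - 8)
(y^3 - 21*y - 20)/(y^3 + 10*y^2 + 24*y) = (y^2 - 4*y - 5)/(y*(y + 6))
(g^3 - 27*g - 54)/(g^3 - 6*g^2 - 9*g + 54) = (g + 3)/(g - 3)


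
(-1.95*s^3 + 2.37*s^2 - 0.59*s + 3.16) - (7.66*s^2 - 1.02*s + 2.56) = -1.95*s^3 - 5.29*s^2 + 0.43*s + 0.6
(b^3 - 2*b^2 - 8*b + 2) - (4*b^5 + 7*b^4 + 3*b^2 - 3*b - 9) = -4*b^5 - 7*b^4 + b^3 - 5*b^2 - 5*b + 11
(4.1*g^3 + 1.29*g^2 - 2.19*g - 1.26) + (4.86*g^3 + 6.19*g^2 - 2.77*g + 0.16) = 8.96*g^3 + 7.48*g^2 - 4.96*g - 1.1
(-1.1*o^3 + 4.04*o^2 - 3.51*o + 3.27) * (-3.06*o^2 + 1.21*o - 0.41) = 3.366*o^5 - 13.6934*o^4 + 16.08*o^3 - 15.9097*o^2 + 5.3958*o - 1.3407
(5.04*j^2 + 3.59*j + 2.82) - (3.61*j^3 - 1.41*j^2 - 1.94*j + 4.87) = -3.61*j^3 + 6.45*j^2 + 5.53*j - 2.05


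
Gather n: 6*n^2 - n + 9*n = 6*n^2 + 8*n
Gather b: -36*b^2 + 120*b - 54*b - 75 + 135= -36*b^2 + 66*b + 60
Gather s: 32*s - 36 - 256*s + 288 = 252 - 224*s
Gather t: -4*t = -4*t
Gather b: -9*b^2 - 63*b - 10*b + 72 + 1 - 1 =-9*b^2 - 73*b + 72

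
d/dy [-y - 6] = -1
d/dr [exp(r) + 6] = exp(r)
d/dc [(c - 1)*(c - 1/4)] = 2*c - 5/4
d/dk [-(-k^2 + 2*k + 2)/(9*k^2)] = 2*(k + 2)/(9*k^3)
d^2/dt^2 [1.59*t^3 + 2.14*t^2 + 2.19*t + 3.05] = 9.54*t + 4.28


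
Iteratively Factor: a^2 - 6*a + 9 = (a - 3)*(a - 3)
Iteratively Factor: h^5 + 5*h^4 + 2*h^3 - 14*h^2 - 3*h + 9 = (h + 3)*(h^4 + 2*h^3 - 4*h^2 - 2*h + 3) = (h - 1)*(h + 3)*(h^3 + 3*h^2 - h - 3) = (h - 1)*(h + 1)*(h + 3)*(h^2 + 2*h - 3) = (h - 1)^2*(h + 1)*(h + 3)*(h + 3)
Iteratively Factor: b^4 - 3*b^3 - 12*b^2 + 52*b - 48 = (b + 4)*(b^3 - 7*b^2 + 16*b - 12) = (b - 3)*(b + 4)*(b^2 - 4*b + 4) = (b - 3)*(b - 2)*(b + 4)*(b - 2)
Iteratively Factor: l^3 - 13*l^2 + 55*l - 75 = (l - 5)*(l^2 - 8*l + 15) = (l - 5)*(l - 3)*(l - 5)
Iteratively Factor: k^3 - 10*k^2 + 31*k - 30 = (k - 5)*(k^2 - 5*k + 6) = (k - 5)*(k - 2)*(k - 3)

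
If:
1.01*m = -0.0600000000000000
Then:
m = -0.06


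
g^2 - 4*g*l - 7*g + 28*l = (g - 7)*(g - 4*l)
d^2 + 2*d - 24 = (d - 4)*(d + 6)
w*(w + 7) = w^2 + 7*w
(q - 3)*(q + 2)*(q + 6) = q^3 + 5*q^2 - 12*q - 36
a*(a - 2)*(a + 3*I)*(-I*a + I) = -I*a^4 + 3*a^3 + 3*I*a^3 - 9*a^2 - 2*I*a^2 + 6*a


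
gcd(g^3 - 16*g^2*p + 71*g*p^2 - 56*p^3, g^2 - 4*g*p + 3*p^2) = -g + p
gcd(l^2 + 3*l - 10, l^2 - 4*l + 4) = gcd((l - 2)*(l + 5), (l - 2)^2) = l - 2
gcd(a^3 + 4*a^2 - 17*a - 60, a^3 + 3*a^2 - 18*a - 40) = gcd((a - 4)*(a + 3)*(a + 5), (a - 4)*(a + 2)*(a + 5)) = a^2 + a - 20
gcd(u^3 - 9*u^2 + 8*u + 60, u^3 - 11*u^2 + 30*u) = u^2 - 11*u + 30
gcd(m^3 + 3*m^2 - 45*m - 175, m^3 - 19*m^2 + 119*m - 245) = m - 7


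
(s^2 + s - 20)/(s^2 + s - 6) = (s^2 + s - 20)/(s^2 + s - 6)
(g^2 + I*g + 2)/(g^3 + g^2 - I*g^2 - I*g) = (g + 2*I)/(g*(g + 1))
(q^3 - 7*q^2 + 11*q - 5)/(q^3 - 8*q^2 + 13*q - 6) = (q - 5)/(q - 6)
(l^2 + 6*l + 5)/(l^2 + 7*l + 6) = (l + 5)/(l + 6)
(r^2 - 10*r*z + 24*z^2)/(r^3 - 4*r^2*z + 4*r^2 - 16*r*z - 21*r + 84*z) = (r - 6*z)/(r^2 + 4*r - 21)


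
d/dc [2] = 0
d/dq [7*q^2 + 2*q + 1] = 14*q + 2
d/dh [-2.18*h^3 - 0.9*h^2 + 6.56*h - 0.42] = -6.54*h^2 - 1.8*h + 6.56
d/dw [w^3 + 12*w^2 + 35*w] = 3*w^2 + 24*w + 35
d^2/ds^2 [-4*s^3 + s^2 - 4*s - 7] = 2 - 24*s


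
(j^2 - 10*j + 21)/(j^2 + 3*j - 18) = (j - 7)/(j + 6)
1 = 1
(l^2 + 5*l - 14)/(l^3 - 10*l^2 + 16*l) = (l + 7)/(l*(l - 8))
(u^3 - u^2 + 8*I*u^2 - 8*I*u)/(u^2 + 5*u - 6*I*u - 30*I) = u*(u^2 + u*(-1 + 8*I) - 8*I)/(u^2 + u*(5 - 6*I) - 30*I)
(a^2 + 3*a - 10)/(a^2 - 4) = (a + 5)/(a + 2)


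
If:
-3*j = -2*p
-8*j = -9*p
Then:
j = 0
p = 0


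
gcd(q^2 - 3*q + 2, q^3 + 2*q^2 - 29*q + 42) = q - 2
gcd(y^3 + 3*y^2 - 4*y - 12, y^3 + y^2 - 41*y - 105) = y + 3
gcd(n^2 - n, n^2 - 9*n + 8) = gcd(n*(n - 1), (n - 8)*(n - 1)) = n - 1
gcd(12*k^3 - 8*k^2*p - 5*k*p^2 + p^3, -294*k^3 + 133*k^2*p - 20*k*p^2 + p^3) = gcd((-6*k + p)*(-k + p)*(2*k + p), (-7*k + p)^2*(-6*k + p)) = -6*k + p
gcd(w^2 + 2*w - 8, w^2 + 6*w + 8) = w + 4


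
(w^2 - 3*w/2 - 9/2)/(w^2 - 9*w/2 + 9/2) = (2*w + 3)/(2*w - 3)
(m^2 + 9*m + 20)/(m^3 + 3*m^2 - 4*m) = (m + 5)/(m*(m - 1))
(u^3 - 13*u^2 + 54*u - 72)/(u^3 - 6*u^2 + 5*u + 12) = (u - 6)/(u + 1)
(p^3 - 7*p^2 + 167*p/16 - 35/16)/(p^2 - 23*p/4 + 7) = (4*p^2 - 21*p + 5)/(4*(p - 4))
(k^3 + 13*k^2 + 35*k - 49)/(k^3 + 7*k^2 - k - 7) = (k + 7)/(k + 1)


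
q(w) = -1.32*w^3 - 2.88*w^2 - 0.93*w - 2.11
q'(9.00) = -373.53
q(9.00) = -1206.04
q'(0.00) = -0.93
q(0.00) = -2.11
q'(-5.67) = -95.58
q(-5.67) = 151.19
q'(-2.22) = -7.66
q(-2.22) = 0.20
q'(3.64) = -74.36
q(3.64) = -107.32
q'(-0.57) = 1.07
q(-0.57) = -2.27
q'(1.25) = -14.32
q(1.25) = -10.35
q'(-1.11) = 0.58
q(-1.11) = -2.82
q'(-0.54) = 1.03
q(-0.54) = -2.24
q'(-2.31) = -8.76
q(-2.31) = 0.94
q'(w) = -3.96*w^2 - 5.76*w - 0.93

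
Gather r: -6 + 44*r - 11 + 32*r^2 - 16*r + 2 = 32*r^2 + 28*r - 15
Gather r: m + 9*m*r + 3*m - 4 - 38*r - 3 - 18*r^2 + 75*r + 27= 4*m - 18*r^2 + r*(9*m + 37) + 20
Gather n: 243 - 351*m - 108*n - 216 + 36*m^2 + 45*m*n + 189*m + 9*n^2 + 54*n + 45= 36*m^2 - 162*m + 9*n^2 + n*(45*m - 54) + 72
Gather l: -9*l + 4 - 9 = -9*l - 5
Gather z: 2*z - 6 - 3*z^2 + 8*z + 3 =-3*z^2 + 10*z - 3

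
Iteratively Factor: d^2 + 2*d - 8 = (d - 2)*(d + 4)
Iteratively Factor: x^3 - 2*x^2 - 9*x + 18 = (x - 2)*(x^2 - 9) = (x - 2)*(x + 3)*(x - 3)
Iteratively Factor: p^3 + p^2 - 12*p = (p - 3)*(p^2 + 4*p) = p*(p - 3)*(p + 4)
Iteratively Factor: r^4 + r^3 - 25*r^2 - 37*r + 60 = (r - 1)*(r^3 + 2*r^2 - 23*r - 60) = (r - 1)*(r + 3)*(r^2 - r - 20) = (r - 5)*(r - 1)*(r + 3)*(r + 4)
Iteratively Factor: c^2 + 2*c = (c + 2)*(c)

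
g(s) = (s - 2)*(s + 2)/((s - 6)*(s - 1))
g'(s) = (s - 2)/((s - 6)*(s - 1)) - (s - 2)*(s + 2)/((s - 6)*(s - 1)^2) + (s + 2)/((s - 6)*(s - 1)) - (s - 2)*(s + 2)/((s - 6)^2*(s - 1)) = (-7*s^2 + 20*s - 28)/(s^4 - 14*s^3 + 61*s^2 - 84*s + 36)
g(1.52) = 0.73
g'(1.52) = -2.54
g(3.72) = -1.59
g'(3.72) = -1.31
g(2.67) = -0.56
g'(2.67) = -0.79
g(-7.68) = 0.46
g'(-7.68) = -0.04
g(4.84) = -4.36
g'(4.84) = -4.80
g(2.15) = -0.14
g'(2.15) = -0.89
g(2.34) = -0.30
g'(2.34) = -0.81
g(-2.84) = 0.12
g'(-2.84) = -0.12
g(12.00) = 2.12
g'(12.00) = -0.18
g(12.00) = 2.12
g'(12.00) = -0.18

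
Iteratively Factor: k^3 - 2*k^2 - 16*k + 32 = (k - 2)*(k^2 - 16) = (k - 4)*(k - 2)*(k + 4)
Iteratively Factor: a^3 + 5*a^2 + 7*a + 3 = (a + 3)*(a^2 + 2*a + 1) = (a + 1)*(a + 3)*(a + 1)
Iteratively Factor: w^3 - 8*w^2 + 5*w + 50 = (w - 5)*(w^2 - 3*w - 10) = (w - 5)^2*(w + 2)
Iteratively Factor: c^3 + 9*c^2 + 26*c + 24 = (c + 2)*(c^2 + 7*c + 12) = (c + 2)*(c + 3)*(c + 4)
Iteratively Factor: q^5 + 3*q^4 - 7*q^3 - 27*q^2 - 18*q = (q + 1)*(q^4 + 2*q^3 - 9*q^2 - 18*q) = (q + 1)*(q + 3)*(q^3 - q^2 - 6*q) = (q - 3)*(q + 1)*(q + 3)*(q^2 + 2*q) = (q - 3)*(q + 1)*(q + 2)*(q + 3)*(q)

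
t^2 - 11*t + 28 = (t - 7)*(t - 4)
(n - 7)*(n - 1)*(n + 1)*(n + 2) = n^4 - 5*n^3 - 15*n^2 + 5*n + 14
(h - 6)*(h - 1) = h^2 - 7*h + 6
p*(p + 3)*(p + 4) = p^3 + 7*p^2 + 12*p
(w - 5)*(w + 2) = w^2 - 3*w - 10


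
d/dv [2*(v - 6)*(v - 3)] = 4*v - 18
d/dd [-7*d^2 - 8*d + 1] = -14*d - 8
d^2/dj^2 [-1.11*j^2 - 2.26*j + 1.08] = -2.22000000000000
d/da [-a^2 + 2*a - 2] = 2 - 2*a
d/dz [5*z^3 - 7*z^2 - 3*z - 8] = 15*z^2 - 14*z - 3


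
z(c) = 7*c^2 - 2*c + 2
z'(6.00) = 82.00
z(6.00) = 242.00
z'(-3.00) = -44.00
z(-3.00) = 71.00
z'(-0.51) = -9.14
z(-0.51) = 4.84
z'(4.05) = 54.70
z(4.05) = 108.72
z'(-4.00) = -58.00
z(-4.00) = 122.00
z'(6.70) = 91.80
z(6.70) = 302.83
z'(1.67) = 21.38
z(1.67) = 18.18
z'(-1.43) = -22.02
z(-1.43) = 19.17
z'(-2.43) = -36.02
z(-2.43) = 48.19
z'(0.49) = 4.86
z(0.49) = 2.70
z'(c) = 14*c - 2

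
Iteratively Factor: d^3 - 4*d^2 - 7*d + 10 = (d - 5)*(d^2 + d - 2) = (d - 5)*(d + 2)*(d - 1)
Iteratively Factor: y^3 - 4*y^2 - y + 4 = (y - 1)*(y^2 - 3*y - 4) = (y - 1)*(y + 1)*(y - 4)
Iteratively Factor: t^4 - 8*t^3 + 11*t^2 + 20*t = (t - 4)*(t^3 - 4*t^2 - 5*t) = (t - 4)*(t + 1)*(t^2 - 5*t) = (t - 5)*(t - 4)*(t + 1)*(t)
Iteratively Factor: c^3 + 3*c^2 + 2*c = (c + 1)*(c^2 + 2*c) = c*(c + 1)*(c + 2)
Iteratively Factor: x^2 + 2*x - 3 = (x + 3)*(x - 1)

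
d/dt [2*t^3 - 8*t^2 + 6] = 2*t*(3*t - 8)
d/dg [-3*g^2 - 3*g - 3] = -6*g - 3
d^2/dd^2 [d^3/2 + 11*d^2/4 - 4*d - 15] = 3*d + 11/2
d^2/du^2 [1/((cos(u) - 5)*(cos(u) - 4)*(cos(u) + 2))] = (-224*(1 - cos(u)^2)^2 + 12*sin(u)^6 + 3*cos(u)^6 + 77*cos(u)^5 + 290*cos(u)^3 - 1230*cos(u)^2 - 244*cos(u) + 780)/((cos(u) - 5)^3*(cos(u) - 4)^3*(cos(u) + 2)^3)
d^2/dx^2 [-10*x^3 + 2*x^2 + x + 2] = 4 - 60*x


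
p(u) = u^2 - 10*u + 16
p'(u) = 2*u - 10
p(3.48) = -6.69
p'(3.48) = -3.04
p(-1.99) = 39.86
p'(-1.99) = -13.98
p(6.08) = -7.83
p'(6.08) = 2.16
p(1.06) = 6.52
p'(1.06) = -7.88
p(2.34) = -1.92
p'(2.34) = -5.32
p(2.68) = -3.62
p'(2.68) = -4.64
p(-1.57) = 34.16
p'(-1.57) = -13.14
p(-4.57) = 82.58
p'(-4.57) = -19.14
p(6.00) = -8.00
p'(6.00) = 2.00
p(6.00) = -8.00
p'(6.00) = 2.00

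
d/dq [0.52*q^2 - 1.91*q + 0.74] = 1.04*q - 1.91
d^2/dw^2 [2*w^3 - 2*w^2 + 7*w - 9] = 12*w - 4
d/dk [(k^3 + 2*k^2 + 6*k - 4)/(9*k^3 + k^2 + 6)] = (-17*k^4 - 108*k^3 + 120*k^2 + 32*k + 36)/(81*k^6 + 18*k^5 + k^4 + 108*k^3 + 12*k^2 + 36)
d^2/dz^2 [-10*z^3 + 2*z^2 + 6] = 4 - 60*z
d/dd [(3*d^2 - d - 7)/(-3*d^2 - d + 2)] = 3*(-2*d^2 - 10*d - 3)/(9*d^4 + 6*d^3 - 11*d^2 - 4*d + 4)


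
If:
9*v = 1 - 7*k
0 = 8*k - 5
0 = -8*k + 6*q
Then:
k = 5/8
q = 5/6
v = -3/8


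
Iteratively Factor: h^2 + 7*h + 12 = (h + 4)*(h + 3)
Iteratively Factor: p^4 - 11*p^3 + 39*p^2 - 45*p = (p - 3)*(p^3 - 8*p^2 + 15*p) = (p - 5)*(p - 3)*(p^2 - 3*p) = (p - 5)*(p - 3)^2*(p)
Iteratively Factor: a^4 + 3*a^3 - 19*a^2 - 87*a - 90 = (a - 5)*(a^3 + 8*a^2 + 21*a + 18) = (a - 5)*(a + 2)*(a^2 + 6*a + 9) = (a - 5)*(a + 2)*(a + 3)*(a + 3)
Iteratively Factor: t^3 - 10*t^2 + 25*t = (t - 5)*(t^2 - 5*t) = t*(t - 5)*(t - 5)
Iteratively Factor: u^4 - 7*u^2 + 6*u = (u - 1)*(u^3 + u^2 - 6*u) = (u - 2)*(u - 1)*(u^2 + 3*u) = (u - 2)*(u - 1)*(u + 3)*(u)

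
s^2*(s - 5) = s^3 - 5*s^2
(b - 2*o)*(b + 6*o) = b^2 + 4*b*o - 12*o^2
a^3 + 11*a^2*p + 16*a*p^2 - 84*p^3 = (a - 2*p)*(a + 6*p)*(a + 7*p)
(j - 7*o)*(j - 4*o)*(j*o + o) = j^3*o - 11*j^2*o^2 + j^2*o + 28*j*o^3 - 11*j*o^2 + 28*o^3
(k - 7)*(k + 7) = k^2 - 49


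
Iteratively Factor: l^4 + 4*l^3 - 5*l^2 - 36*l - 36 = (l - 3)*(l^3 + 7*l^2 + 16*l + 12) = (l - 3)*(l + 3)*(l^2 + 4*l + 4) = (l - 3)*(l + 2)*(l + 3)*(l + 2)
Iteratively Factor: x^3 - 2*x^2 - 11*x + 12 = (x - 4)*(x^2 + 2*x - 3) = (x - 4)*(x - 1)*(x + 3)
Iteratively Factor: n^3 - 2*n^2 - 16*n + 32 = (n + 4)*(n^2 - 6*n + 8) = (n - 2)*(n + 4)*(n - 4)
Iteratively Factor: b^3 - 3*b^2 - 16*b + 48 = (b - 3)*(b^2 - 16) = (b - 3)*(b + 4)*(b - 4)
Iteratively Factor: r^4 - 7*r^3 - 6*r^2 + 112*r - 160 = (r - 4)*(r^3 - 3*r^2 - 18*r + 40) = (r - 5)*(r - 4)*(r^2 + 2*r - 8) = (r - 5)*(r - 4)*(r - 2)*(r + 4)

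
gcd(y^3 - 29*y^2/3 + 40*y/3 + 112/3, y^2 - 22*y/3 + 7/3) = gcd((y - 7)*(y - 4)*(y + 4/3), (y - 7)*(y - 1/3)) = y - 7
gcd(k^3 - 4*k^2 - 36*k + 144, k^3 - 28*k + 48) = k^2 + 2*k - 24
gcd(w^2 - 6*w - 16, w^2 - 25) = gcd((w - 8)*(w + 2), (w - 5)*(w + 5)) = 1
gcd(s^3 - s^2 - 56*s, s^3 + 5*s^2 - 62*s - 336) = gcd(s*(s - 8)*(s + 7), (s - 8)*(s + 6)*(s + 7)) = s^2 - s - 56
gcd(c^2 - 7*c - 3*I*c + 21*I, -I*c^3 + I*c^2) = 1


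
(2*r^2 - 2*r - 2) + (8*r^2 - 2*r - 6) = 10*r^2 - 4*r - 8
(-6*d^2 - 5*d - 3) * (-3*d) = 18*d^3 + 15*d^2 + 9*d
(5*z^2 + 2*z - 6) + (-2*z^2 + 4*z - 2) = 3*z^2 + 6*z - 8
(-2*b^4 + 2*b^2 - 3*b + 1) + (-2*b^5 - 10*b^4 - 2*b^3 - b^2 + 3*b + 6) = -2*b^5 - 12*b^4 - 2*b^3 + b^2 + 7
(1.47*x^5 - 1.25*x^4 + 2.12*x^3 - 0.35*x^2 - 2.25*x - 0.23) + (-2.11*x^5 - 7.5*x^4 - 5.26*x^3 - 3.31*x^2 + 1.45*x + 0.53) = -0.64*x^5 - 8.75*x^4 - 3.14*x^3 - 3.66*x^2 - 0.8*x + 0.3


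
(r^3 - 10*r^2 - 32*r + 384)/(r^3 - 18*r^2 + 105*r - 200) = (r^2 - 2*r - 48)/(r^2 - 10*r + 25)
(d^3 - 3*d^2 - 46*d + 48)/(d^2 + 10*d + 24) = (d^2 - 9*d + 8)/(d + 4)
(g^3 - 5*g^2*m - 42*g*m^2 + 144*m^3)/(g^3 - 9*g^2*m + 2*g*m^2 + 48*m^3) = (g + 6*m)/(g + 2*m)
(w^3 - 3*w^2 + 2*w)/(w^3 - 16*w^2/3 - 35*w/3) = 3*(-w^2 + 3*w - 2)/(-3*w^2 + 16*w + 35)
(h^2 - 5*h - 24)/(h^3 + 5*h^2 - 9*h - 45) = (h - 8)/(h^2 + 2*h - 15)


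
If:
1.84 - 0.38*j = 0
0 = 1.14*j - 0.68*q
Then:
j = 4.84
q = 8.12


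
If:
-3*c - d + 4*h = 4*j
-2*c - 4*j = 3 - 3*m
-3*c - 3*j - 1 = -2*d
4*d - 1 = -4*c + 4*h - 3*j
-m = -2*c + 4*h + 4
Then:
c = 95/159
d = -12/53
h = -439/636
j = -172/159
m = -7/159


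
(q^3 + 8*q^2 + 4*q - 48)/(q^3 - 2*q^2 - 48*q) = (q^2 + 2*q - 8)/(q*(q - 8))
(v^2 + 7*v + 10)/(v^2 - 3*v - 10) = (v + 5)/(v - 5)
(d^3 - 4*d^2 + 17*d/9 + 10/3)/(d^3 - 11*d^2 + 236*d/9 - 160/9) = (3*d^2 - 7*d - 6)/(3*d^2 - 28*d + 32)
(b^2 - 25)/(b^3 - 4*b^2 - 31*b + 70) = (b - 5)/(b^2 - 9*b + 14)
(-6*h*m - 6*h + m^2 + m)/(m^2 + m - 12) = (-6*h*m - 6*h + m^2 + m)/(m^2 + m - 12)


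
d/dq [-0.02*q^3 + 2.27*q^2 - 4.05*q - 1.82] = -0.06*q^2 + 4.54*q - 4.05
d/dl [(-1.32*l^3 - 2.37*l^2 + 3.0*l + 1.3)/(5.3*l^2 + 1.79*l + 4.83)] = (-6.996*l^4 - 4.7256*l^3 - 39.2691*l^2 - 36.6742*l + 12.163)/(28.09*l^4 + 18.974*l^3 + 54.4021*l^2 + 17.2914*l + 23.3289)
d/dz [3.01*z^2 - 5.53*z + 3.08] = 6.02*z - 5.53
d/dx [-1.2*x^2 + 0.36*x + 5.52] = 0.36 - 2.4*x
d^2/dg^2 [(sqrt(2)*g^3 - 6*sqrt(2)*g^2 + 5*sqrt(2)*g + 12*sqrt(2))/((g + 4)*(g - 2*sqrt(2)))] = 2*(-40*g^3 + 53*sqrt(2)*g^3 - 480*g^2 + 132*sqrt(2)*g^2 + 96*g + 528*sqrt(2)*g - 640*sqrt(2) + 128)/(g^6 - 6*sqrt(2)*g^5 + 12*g^5 - 72*sqrt(2)*g^4 + 72*g^4 - 304*sqrt(2)*g^3 + 352*g^3 - 576*sqrt(2)*g^2 + 1152*g^2 - 768*sqrt(2)*g + 1536*g - 1024*sqrt(2))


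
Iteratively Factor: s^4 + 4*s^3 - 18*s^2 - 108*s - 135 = (s + 3)*(s^3 + s^2 - 21*s - 45) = (s + 3)^2*(s^2 - 2*s - 15) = (s + 3)^3*(s - 5)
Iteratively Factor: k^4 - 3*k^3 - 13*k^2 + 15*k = (k - 1)*(k^3 - 2*k^2 - 15*k) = (k - 1)*(k + 3)*(k^2 - 5*k) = (k - 5)*(k - 1)*(k + 3)*(k)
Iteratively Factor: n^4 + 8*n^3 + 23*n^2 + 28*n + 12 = (n + 2)*(n^3 + 6*n^2 + 11*n + 6) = (n + 2)*(n + 3)*(n^2 + 3*n + 2) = (n + 1)*(n + 2)*(n + 3)*(n + 2)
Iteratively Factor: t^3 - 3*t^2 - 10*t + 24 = (t - 4)*(t^2 + t - 6) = (t - 4)*(t + 3)*(t - 2)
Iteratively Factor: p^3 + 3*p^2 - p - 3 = (p + 3)*(p^2 - 1) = (p + 1)*(p + 3)*(p - 1)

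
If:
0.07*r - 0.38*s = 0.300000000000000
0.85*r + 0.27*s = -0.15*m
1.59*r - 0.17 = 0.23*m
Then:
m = 0.42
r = 0.17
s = -0.76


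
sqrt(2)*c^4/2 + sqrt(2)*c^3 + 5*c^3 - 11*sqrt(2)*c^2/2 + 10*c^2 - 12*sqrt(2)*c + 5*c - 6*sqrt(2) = (c + 1)*(c - sqrt(2))*(c + 6*sqrt(2))*(sqrt(2)*c/2 + sqrt(2)/2)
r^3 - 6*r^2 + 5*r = r*(r - 5)*(r - 1)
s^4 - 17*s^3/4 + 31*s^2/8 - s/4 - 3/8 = (s - 3)*(s - 1)*(s - 1/2)*(s + 1/4)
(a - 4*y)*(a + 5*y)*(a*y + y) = a^3*y + a^2*y^2 + a^2*y - 20*a*y^3 + a*y^2 - 20*y^3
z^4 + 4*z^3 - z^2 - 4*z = z*(z - 1)*(z + 1)*(z + 4)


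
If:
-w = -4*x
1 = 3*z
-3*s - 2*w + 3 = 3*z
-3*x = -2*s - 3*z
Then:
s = -2/25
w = 28/25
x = 7/25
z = 1/3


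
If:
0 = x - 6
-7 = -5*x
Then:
No Solution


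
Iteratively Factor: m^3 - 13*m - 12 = (m - 4)*(m^2 + 4*m + 3) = (m - 4)*(m + 1)*(m + 3)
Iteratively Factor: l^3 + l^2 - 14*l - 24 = (l + 2)*(l^2 - l - 12) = (l - 4)*(l + 2)*(l + 3)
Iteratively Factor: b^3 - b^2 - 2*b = (b)*(b^2 - b - 2) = b*(b + 1)*(b - 2)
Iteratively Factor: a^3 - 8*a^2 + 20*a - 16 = (a - 2)*(a^2 - 6*a + 8) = (a - 4)*(a - 2)*(a - 2)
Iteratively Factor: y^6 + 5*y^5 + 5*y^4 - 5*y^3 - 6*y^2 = (y + 3)*(y^5 + 2*y^4 - y^3 - 2*y^2) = (y + 2)*(y + 3)*(y^4 - y^2) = (y + 1)*(y + 2)*(y + 3)*(y^3 - y^2) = y*(y + 1)*(y + 2)*(y + 3)*(y^2 - y) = y^2*(y + 1)*(y + 2)*(y + 3)*(y - 1)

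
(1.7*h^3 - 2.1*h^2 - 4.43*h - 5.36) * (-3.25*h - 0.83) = -5.525*h^4 + 5.414*h^3 + 16.1405*h^2 + 21.0969*h + 4.4488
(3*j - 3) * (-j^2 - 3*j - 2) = -3*j^3 - 6*j^2 + 3*j + 6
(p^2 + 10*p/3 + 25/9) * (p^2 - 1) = p^4 + 10*p^3/3 + 16*p^2/9 - 10*p/3 - 25/9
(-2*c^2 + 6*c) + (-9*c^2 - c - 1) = -11*c^2 + 5*c - 1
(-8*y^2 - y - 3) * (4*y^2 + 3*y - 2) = -32*y^4 - 28*y^3 + y^2 - 7*y + 6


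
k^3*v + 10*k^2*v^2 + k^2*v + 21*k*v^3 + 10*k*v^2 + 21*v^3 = (k + 3*v)*(k + 7*v)*(k*v + v)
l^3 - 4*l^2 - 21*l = l*(l - 7)*(l + 3)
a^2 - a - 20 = (a - 5)*(a + 4)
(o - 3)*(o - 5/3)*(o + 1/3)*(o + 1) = o^4 - 10*o^3/3 - 8*o^2/9 + 46*o/9 + 5/3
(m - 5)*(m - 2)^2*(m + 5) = m^4 - 4*m^3 - 21*m^2 + 100*m - 100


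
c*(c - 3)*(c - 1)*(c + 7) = c^4 + 3*c^3 - 25*c^2 + 21*c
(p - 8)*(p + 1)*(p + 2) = p^3 - 5*p^2 - 22*p - 16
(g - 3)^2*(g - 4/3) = g^3 - 22*g^2/3 + 17*g - 12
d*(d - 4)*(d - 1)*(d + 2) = d^4 - 3*d^3 - 6*d^2 + 8*d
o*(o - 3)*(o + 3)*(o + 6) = o^4 + 6*o^3 - 9*o^2 - 54*o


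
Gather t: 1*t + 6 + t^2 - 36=t^2 + t - 30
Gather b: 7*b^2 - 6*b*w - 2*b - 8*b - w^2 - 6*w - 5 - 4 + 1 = 7*b^2 + b*(-6*w - 10) - w^2 - 6*w - 8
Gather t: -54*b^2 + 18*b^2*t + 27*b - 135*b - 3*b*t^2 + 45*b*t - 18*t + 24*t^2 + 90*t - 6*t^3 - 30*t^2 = -54*b^2 - 108*b - 6*t^3 + t^2*(-3*b - 6) + t*(18*b^2 + 45*b + 72)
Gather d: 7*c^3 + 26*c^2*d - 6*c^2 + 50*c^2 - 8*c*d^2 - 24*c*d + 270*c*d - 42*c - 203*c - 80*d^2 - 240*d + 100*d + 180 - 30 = 7*c^3 + 44*c^2 - 245*c + d^2*(-8*c - 80) + d*(26*c^2 + 246*c - 140) + 150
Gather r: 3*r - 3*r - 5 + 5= 0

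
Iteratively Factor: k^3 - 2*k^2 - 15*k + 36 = (k + 4)*(k^2 - 6*k + 9) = (k - 3)*(k + 4)*(k - 3)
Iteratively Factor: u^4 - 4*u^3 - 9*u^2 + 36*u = (u)*(u^3 - 4*u^2 - 9*u + 36) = u*(u - 4)*(u^2 - 9) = u*(u - 4)*(u - 3)*(u + 3)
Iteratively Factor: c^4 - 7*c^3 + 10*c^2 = (c)*(c^3 - 7*c^2 + 10*c) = c^2*(c^2 - 7*c + 10) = c^2*(c - 2)*(c - 5)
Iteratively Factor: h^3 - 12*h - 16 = (h + 2)*(h^2 - 2*h - 8) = (h + 2)^2*(h - 4)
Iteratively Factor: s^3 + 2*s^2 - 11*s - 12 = (s + 4)*(s^2 - 2*s - 3) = (s - 3)*(s + 4)*(s + 1)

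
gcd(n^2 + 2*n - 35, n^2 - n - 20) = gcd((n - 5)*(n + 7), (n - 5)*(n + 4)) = n - 5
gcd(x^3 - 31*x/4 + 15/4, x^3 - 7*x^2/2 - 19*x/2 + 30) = x^2 + x/2 - 15/2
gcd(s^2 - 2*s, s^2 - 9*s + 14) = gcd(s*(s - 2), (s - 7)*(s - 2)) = s - 2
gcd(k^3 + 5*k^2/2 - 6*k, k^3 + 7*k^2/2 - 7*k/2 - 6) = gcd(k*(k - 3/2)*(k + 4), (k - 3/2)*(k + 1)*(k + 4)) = k^2 + 5*k/2 - 6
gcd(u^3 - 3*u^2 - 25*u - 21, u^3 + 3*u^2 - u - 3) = u^2 + 4*u + 3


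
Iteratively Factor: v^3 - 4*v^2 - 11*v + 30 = (v - 5)*(v^2 + v - 6) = (v - 5)*(v - 2)*(v + 3)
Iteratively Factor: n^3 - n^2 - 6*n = (n)*(n^2 - n - 6) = n*(n - 3)*(n + 2)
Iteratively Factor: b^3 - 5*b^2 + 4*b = (b - 1)*(b^2 - 4*b) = b*(b - 1)*(b - 4)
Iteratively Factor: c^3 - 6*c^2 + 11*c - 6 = (c - 3)*(c^2 - 3*c + 2) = (c - 3)*(c - 2)*(c - 1)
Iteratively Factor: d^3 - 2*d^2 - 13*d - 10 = (d - 5)*(d^2 + 3*d + 2) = (d - 5)*(d + 2)*(d + 1)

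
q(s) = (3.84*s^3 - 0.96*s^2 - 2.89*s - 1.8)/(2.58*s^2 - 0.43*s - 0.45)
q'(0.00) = 2.60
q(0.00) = 4.00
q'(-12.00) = 1.49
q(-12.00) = -17.92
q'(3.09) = 1.65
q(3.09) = 4.09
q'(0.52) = 11759.59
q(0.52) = -125.77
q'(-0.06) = -0.42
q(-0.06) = 3.93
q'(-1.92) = 1.52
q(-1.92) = -2.73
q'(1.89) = 2.11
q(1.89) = 1.92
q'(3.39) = 1.62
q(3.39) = 4.58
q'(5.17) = 1.54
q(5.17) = 7.37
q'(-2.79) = 1.53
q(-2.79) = -4.06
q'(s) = (0.43 - 5.16*s)*(3.84*s^3 - 0.96*s^2 - 2.89*s - 1.8)/(2.58*s^2 - 0.43*s - 0.45)^2 + (11.52*s^2 - 1.92*s - 2.89)/(2.58*s^2 - 0.43*s - 0.45) = (9.9072*s^4 - 3.3024*s^3 + 2.685*s^2 + 10.152*s + 0.5265)/(6.6564*s^4 - 2.2188*s^3 - 2.1371*s^2 + 0.387*s + 0.2025)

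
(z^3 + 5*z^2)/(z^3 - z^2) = (z + 5)/(z - 1)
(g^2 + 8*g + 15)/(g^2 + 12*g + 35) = (g + 3)/(g + 7)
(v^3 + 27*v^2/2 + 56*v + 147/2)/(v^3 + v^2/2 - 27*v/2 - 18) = (2*v^2 + 21*v + 49)/(2*v^2 - 5*v - 12)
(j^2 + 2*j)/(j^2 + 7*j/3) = 3*(j + 2)/(3*j + 7)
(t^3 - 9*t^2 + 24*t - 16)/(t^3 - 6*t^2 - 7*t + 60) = (t^2 - 5*t + 4)/(t^2 - 2*t - 15)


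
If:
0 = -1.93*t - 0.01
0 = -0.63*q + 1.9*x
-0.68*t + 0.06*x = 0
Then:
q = -0.18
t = -0.01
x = -0.06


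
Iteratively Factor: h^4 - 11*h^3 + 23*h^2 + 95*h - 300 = (h - 4)*(h^3 - 7*h^2 - 5*h + 75) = (h - 5)*(h - 4)*(h^2 - 2*h - 15) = (h - 5)*(h - 4)*(h + 3)*(h - 5)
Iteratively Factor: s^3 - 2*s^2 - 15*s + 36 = (s - 3)*(s^2 + s - 12) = (s - 3)^2*(s + 4)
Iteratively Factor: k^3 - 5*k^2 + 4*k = (k - 4)*(k^2 - k) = (k - 4)*(k - 1)*(k)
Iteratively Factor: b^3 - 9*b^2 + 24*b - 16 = (b - 4)*(b^2 - 5*b + 4) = (b - 4)*(b - 1)*(b - 4)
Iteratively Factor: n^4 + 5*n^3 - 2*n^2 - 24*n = (n - 2)*(n^3 + 7*n^2 + 12*n) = (n - 2)*(n + 3)*(n^2 + 4*n) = (n - 2)*(n + 3)*(n + 4)*(n)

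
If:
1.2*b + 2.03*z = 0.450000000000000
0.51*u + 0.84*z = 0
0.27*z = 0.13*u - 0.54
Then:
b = 2.26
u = 1.84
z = -1.12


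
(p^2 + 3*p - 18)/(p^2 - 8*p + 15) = (p + 6)/(p - 5)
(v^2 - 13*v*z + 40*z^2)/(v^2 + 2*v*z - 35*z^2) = (v - 8*z)/(v + 7*z)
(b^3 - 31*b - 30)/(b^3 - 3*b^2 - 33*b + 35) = (b^2 - 5*b - 6)/(b^2 - 8*b + 7)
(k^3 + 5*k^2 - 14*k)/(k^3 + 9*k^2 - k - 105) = k*(k - 2)/(k^2 + 2*k - 15)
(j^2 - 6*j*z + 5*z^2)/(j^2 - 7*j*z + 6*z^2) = (-j + 5*z)/(-j + 6*z)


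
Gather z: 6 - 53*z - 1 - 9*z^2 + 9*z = -9*z^2 - 44*z + 5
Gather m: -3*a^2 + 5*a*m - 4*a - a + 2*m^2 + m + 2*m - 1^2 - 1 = -3*a^2 - 5*a + 2*m^2 + m*(5*a + 3) - 2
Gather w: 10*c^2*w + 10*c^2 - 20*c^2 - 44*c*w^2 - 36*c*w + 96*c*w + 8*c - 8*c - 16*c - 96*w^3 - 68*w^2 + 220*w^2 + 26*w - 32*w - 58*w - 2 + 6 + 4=-10*c^2 - 16*c - 96*w^3 + w^2*(152 - 44*c) + w*(10*c^2 + 60*c - 64) + 8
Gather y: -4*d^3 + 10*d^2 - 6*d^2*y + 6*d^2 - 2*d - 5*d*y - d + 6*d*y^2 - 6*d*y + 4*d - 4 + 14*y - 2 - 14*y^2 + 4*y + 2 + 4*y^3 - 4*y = -4*d^3 + 16*d^2 + d + 4*y^3 + y^2*(6*d - 14) + y*(-6*d^2 - 11*d + 14) - 4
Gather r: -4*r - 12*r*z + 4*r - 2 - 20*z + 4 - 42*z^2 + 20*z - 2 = -12*r*z - 42*z^2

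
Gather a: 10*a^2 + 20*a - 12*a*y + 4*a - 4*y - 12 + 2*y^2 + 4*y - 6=10*a^2 + a*(24 - 12*y) + 2*y^2 - 18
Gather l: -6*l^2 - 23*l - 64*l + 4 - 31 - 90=-6*l^2 - 87*l - 117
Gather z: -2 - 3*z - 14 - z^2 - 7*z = -z^2 - 10*z - 16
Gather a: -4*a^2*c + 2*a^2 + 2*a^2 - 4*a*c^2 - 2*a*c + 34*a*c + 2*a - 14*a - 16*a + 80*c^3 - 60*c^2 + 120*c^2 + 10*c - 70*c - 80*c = a^2*(4 - 4*c) + a*(-4*c^2 + 32*c - 28) + 80*c^3 + 60*c^2 - 140*c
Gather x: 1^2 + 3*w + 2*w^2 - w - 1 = 2*w^2 + 2*w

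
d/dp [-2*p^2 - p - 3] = -4*p - 1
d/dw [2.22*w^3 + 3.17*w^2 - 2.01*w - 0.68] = 6.66*w^2 + 6.34*w - 2.01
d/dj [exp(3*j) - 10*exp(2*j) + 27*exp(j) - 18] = (3*exp(2*j) - 20*exp(j) + 27)*exp(j)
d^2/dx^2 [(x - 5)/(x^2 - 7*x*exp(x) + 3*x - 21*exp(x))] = (2*(x - 5)*(7*x*exp(x) - 2*x + 28*exp(x) - 3)^2 + (x^2 - 7*x*exp(x) + 3*x - 21*exp(x))*(14*x*exp(x) - 4*x + (x - 5)*(7*x*exp(x) + 35*exp(x) - 2) + 56*exp(x) - 6))/(x^2 - 7*x*exp(x) + 3*x - 21*exp(x))^3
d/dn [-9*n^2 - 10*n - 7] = -18*n - 10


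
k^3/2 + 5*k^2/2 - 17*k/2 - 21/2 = (k/2 + 1/2)*(k - 3)*(k + 7)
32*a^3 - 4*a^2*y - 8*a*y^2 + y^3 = (-8*a + y)*(-2*a + y)*(2*a + y)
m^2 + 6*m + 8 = (m + 2)*(m + 4)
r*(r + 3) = r^2 + 3*r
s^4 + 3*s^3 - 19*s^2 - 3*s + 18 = (s - 3)*(s - 1)*(s + 1)*(s + 6)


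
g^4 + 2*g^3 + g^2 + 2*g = g*(g + 2)*(g - I)*(g + I)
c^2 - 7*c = c*(c - 7)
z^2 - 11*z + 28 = (z - 7)*(z - 4)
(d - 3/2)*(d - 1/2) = d^2 - 2*d + 3/4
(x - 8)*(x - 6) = x^2 - 14*x + 48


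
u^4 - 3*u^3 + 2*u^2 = u^2*(u - 2)*(u - 1)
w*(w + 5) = w^2 + 5*w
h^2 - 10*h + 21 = (h - 7)*(h - 3)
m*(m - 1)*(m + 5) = m^3 + 4*m^2 - 5*m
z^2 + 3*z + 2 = (z + 1)*(z + 2)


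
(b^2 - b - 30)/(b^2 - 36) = (b + 5)/(b + 6)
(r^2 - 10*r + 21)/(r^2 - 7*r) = (r - 3)/r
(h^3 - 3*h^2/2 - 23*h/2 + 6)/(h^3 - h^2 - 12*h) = (h - 1/2)/h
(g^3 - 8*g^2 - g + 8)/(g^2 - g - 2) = (g^2 - 9*g + 8)/(g - 2)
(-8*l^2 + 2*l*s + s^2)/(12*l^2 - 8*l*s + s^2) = (4*l + s)/(-6*l + s)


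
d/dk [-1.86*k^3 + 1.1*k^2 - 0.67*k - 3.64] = -5.58*k^2 + 2.2*k - 0.67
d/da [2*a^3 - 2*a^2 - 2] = 2*a*(3*a - 2)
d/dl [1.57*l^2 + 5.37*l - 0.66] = 3.14*l + 5.37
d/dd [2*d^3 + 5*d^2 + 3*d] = 6*d^2 + 10*d + 3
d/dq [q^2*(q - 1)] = q*(3*q - 2)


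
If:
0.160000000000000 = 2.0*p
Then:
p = 0.08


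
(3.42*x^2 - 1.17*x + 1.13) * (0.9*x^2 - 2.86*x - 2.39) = 3.078*x^4 - 10.8342*x^3 - 3.8106*x^2 - 0.435499999999999*x - 2.7007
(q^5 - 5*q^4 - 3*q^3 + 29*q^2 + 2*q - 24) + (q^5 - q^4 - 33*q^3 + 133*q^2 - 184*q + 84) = 2*q^5 - 6*q^4 - 36*q^3 + 162*q^2 - 182*q + 60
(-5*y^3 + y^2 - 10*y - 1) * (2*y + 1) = -10*y^4 - 3*y^3 - 19*y^2 - 12*y - 1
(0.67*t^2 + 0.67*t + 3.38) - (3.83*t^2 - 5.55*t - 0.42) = -3.16*t^2 + 6.22*t + 3.8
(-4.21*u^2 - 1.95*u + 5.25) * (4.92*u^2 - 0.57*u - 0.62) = -20.7132*u^4 - 7.1943*u^3 + 29.5517*u^2 - 1.7835*u - 3.255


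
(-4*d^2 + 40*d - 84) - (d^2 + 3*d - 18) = -5*d^2 + 37*d - 66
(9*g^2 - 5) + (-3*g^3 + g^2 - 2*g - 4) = -3*g^3 + 10*g^2 - 2*g - 9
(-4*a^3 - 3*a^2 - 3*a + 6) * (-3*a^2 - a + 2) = 12*a^5 + 13*a^4 + 4*a^3 - 21*a^2 - 12*a + 12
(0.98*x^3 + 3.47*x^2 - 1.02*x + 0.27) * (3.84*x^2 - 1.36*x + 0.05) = 3.7632*x^5 + 11.992*x^4 - 8.587*x^3 + 2.5975*x^2 - 0.4182*x + 0.0135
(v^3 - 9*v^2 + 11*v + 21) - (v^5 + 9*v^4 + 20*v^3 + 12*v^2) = -v^5 - 9*v^4 - 19*v^3 - 21*v^2 + 11*v + 21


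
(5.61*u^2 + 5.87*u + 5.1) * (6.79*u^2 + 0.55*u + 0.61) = 38.0919*u^4 + 42.9428*u^3 + 41.2796*u^2 + 6.3857*u + 3.111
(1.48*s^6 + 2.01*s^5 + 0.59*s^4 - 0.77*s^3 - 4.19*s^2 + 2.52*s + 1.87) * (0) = 0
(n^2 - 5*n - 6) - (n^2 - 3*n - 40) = 34 - 2*n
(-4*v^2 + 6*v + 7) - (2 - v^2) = -3*v^2 + 6*v + 5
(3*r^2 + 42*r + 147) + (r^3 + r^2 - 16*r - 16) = r^3 + 4*r^2 + 26*r + 131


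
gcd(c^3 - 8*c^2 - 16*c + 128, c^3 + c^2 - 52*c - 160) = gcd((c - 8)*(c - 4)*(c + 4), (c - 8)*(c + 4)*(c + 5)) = c^2 - 4*c - 32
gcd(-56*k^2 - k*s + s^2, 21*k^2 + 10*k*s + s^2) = 7*k + s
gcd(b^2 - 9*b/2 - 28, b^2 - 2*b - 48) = b - 8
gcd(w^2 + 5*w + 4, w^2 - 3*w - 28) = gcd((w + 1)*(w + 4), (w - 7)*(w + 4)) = w + 4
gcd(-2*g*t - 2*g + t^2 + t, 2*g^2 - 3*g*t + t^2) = -2*g + t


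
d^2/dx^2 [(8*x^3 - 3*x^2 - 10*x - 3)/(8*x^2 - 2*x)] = (-164*x^3 - 144*x^2 + 36*x - 3)/(x^3*(64*x^3 - 48*x^2 + 12*x - 1))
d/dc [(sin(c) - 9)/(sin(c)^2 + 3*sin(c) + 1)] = (18*sin(c) + cos(c)^2 + 27)*cos(c)/(sin(c)^2 + 3*sin(c) + 1)^2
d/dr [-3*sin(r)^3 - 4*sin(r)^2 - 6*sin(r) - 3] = (-8*sin(r) + 9*cos(r)^2 - 15)*cos(r)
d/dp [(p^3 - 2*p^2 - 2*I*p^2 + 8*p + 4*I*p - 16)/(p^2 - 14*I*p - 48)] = (p^4 - 28*I*p^3 + p^2*(-180 + 24*I) + p*(224 + 192*I) - 384 - 416*I)/(p^4 - 28*I*p^3 - 292*p^2 + 1344*I*p + 2304)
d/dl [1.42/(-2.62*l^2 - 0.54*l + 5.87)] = (7.4408*l + 0.7668)/(2.62*l^2 + 0.54*l - 5.87)^2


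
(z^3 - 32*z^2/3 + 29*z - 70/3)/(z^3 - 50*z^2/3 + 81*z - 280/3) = (z - 2)/(z - 8)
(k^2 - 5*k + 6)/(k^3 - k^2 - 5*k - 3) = (k - 2)/(k^2 + 2*k + 1)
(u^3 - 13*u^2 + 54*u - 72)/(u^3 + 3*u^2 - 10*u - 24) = (u^2 - 10*u + 24)/(u^2 + 6*u + 8)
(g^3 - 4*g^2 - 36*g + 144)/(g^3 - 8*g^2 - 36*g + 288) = (g - 4)/(g - 8)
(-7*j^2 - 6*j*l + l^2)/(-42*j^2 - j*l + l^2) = (j + l)/(6*j + l)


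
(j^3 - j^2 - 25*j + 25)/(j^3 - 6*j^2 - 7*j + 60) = (j^2 + 4*j - 5)/(j^2 - j - 12)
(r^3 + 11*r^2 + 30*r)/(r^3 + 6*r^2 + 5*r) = (r + 6)/(r + 1)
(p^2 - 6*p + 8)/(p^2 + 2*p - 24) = (p - 2)/(p + 6)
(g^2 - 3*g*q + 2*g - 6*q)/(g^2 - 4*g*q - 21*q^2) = (-g^2 + 3*g*q - 2*g + 6*q)/(-g^2 + 4*g*q + 21*q^2)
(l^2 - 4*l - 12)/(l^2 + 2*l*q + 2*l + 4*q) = (l - 6)/(l + 2*q)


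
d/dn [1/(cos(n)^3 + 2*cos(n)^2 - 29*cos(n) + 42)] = (3*cos(n)^2 + 4*cos(n) - 29)*sin(n)/(cos(n)^3 + 2*cos(n)^2 - 29*cos(n) + 42)^2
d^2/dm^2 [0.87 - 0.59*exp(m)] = -0.59*exp(m)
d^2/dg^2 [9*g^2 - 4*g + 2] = 18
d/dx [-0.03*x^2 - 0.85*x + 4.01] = -0.06*x - 0.85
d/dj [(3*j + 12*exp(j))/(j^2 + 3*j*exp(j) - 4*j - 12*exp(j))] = 3*(-(j + 4*exp(j))*(3*j*exp(j) + 2*j - 9*exp(j) - 4) + (4*exp(j) + 1)*(j^2 + 3*j*exp(j) - 4*j - 12*exp(j)))/(j^2 + 3*j*exp(j) - 4*j - 12*exp(j))^2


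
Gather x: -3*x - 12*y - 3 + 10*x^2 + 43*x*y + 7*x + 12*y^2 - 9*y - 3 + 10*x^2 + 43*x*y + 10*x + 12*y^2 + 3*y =20*x^2 + x*(86*y + 14) + 24*y^2 - 18*y - 6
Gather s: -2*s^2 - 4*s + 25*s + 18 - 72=-2*s^2 + 21*s - 54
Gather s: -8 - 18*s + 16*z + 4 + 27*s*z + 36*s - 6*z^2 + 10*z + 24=s*(27*z + 18) - 6*z^2 + 26*z + 20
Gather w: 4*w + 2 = 4*w + 2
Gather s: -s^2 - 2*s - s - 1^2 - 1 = -s^2 - 3*s - 2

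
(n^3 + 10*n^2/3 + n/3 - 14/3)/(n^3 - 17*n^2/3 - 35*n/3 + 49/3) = (n + 2)/(n - 7)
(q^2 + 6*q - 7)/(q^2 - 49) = (q - 1)/(q - 7)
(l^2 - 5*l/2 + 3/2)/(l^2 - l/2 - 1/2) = (2*l - 3)/(2*l + 1)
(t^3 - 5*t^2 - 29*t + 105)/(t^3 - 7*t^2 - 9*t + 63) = (t + 5)/(t + 3)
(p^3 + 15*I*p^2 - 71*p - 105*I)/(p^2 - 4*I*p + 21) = (p^2 + 12*I*p - 35)/(p - 7*I)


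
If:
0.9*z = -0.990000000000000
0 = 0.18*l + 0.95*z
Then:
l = 5.81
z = -1.10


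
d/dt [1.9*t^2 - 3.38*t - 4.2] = 3.8*t - 3.38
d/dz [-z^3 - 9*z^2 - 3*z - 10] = -3*z^2 - 18*z - 3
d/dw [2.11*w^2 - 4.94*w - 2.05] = 4.22*w - 4.94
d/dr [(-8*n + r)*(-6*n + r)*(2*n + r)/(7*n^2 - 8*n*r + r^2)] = (908*n^4 - 360*n^3*r + 97*n^2*r^2 - 16*n*r^3 + r^4)/(49*n^4 - 112*n^3*r + 78*n^2*r^2 - 16*n*r^3 + r^4)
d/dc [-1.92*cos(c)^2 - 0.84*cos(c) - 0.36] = (3.84*cos(c) + 0.84)*sin(c)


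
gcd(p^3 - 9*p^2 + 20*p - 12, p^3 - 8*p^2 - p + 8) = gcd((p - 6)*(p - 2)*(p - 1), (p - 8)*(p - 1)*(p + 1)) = p - 1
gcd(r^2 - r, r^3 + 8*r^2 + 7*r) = r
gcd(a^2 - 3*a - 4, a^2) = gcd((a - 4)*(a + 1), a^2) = 1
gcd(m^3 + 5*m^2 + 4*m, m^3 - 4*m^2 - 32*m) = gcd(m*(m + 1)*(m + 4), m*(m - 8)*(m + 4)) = m^2 + 4*m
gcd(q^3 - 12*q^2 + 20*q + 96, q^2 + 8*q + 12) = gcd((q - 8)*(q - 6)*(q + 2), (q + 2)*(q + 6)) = q + 2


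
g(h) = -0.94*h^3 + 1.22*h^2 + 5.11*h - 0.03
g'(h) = -2.82*h^2 + 2.44*h + 5.11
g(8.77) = -495.44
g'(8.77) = -190.39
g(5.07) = -65.27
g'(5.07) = -55.01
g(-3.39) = 33.29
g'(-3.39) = -35.57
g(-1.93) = 1.41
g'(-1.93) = -10.10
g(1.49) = 7.18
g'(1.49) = 2.48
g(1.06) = 5.64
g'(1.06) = 4.53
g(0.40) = 2.15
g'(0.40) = 5.63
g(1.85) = 7.65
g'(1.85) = -0.03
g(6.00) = -128.49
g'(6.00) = -81.77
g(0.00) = -0.03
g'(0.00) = 5.11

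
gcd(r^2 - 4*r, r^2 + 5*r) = r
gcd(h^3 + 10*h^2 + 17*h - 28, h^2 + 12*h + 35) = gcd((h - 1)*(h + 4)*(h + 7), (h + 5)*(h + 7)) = h + 7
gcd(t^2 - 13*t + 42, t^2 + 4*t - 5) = 1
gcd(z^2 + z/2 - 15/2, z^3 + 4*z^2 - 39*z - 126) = z + 3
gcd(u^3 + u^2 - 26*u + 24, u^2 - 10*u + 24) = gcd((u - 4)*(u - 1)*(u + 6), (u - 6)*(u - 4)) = u - 4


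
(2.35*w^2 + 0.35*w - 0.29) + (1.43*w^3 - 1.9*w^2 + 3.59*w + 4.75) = 1.43*w^3 + 0.45*w^2 + 3.94*w + 4.46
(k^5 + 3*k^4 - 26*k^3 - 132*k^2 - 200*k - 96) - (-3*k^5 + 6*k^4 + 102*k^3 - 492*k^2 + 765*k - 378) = 4*k^5 - 3*k^4 - 128*k^3 + 360*k^2 - 965*k + 282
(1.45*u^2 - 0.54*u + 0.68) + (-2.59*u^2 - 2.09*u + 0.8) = -1.14*u^2 - 2.63*u + 1.48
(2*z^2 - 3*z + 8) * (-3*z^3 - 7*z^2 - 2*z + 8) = -6*z^5 - 5*z^4 - 7*z^3 - 34*z^2 - 40*z + 64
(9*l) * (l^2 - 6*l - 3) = 9*l^3 - 54*l^2 - 27*l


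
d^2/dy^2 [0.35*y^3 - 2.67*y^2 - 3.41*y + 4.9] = 2.1*y - 5.34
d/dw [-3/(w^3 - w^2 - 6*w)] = 3*(3*w^2 - 2*w - 6)/(w^2*(-w^2 + w + 6)^2)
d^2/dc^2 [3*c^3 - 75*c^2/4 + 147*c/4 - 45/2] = 18*c - 75/2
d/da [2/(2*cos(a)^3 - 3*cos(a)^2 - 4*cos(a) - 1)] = 4*(3*cos(a)^2 - 3*cos(a) - 2)*sin(a)/((sin(a)^2 + 2*cos(a))^2*(2*cos(a) + 1)^2)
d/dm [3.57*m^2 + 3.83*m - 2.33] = 7.14*m + 3.83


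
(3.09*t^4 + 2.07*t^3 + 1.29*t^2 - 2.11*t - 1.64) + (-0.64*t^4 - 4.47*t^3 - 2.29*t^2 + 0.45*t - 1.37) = 2.45*t^4 - 2.4*t^3 - 1.0*t^2 - 1.66*t - 3.01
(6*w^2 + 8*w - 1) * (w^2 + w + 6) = 6*w^4 + 14*w^3 + 43*w^2 + 47*w - 6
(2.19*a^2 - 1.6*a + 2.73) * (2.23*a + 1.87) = 4.8837*a^3 + 0.5273*a^2 + 3.0959*a + 5.1051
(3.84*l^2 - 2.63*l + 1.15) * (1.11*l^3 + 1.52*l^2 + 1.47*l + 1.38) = 4.2624*l^5 + 2.9175*l^4 + 2.9237*l^3 + 3.1811*l^2 - 1.9389*l + 1.587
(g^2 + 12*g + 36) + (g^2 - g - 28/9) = 2*g^2 + 11*g + 296/9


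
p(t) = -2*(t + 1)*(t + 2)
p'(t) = -4*t - 6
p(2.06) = -24.85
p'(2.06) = -14.24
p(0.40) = -6.72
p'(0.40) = -7.60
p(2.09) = -25.28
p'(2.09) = -14.36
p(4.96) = -82.96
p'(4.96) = -25.84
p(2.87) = -37.69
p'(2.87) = -17.48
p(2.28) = -28.08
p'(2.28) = -15.12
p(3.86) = -56.96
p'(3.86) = -21.44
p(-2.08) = -0.17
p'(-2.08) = 2.32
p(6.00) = -112.00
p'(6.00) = -30.00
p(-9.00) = -112.00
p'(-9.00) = 30.00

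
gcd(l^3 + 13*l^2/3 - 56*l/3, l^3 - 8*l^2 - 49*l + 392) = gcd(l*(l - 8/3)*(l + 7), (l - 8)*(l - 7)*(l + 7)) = l + 7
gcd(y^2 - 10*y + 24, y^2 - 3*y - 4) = y - 4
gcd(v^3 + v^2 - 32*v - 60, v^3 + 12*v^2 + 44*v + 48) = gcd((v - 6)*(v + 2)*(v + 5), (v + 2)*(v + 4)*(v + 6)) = v + 2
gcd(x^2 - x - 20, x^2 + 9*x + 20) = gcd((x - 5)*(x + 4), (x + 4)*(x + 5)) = x + 4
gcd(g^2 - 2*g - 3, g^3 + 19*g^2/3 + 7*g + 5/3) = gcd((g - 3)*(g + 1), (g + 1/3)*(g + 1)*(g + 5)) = g + 1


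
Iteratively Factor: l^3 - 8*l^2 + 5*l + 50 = (l - 5)*(l^2 - 3*l - 10) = (l - 5)*(l + 2)*(l - 5)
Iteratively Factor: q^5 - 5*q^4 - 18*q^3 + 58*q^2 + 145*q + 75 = (q + 1)*(q^4 - 6*q^3 - 12*q^2 + 70*q + 75) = (q - 5)*(q + 1)*(q^3 - q^2 - 17*q - 15) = (q - 5)^2*(q + 1)*(q^2 + 4*q + 3) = (q - 5)^2*(q + 1)^2*(q + 3)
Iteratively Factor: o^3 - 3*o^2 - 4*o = (o)*(o^2 - 3*o - 4) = o*(o + 1)*(o - 4)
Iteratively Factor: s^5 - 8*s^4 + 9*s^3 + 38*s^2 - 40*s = (s + 2)*(s^4 - 10*s^3 + 29*s^2 - 20*s) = (s - 1)*(s + 2)*(s^3 - 9*s^2 + 20*s) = (s - 5)*(s - 1)*(s + 2)*(s^2 - 4*s) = (s - 5)*(s - 4)*(s - 1)*(s + 2)*(s)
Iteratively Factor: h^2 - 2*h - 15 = (h - 5)*(h + 3)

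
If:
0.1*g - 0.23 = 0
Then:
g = 2.30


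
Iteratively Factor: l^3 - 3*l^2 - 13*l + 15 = (l - 5)*(l^2 + 2*l - 3) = (l - 5)*(l + 3)*(l - 1)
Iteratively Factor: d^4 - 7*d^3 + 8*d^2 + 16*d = (d - 4)*(d^3 - 3*d^2 - 4*d) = (d - 4)*(d + 1)*(d^2 - 4*d) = (d - 4)^2*(d + 1)*(d)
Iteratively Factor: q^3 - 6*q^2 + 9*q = (q - 3)*(q^2 - 3*q) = q*(q - 3)*(q - 3)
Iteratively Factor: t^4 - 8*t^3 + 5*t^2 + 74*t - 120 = (t - 4)*(t^3 - 4*t^2 - 11*t + 30) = (t - 4)*(t + 3)*(t^2 - 7*t + 10) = (t - 5)*(t - 4)*(t + 3)*(t - 2)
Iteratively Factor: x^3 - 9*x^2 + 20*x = (x - 4)*(x^2 - 5*x) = (x - 5)*(x - 4)*(x)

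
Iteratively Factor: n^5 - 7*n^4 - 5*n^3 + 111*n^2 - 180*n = (n)*(n^4 - 7*n^3 - 5*n^2 + 111*n - 180) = n*(n - 3)*(n^3 - 4*n^2 - 17*n + 60) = n*(n - 3)*(n + 4)*(n^2 - 8*n + 15) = n*(n - 3)^2*(n + 4)*(n - 5)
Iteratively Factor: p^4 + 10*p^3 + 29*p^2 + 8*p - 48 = (p + 4)*(p^3 + 6*p^2 + 5*p - 12) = (p + 4)^2*(p^2 + 2*p - 3) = (p - 1)*(p + 4)^2*(p + 3)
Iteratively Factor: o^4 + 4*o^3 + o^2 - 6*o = (o + 3)*(o^3 + o^2 - 2*o) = (o - 1)*(o + 3)*(o^2 + 2*o) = o*(o - 1)*(o + 3)*(o + 2)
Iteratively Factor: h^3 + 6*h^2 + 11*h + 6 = (h + 1)*(h^2 + 5*h + 6) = (h + 1)*(h + 2)*(h + 3)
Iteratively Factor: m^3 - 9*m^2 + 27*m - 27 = (m - 3)*(m^2 - 6*m + 9) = (m - 3)^2*(m - 3)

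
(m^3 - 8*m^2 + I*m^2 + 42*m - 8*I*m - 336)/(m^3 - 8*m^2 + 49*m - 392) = (m - 6*I)/(m - 7*I)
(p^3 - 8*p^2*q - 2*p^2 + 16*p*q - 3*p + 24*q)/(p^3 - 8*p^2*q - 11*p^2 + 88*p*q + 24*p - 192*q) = (p + 1)/(p - 8)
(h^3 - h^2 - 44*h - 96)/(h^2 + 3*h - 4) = (h^2 - 5*h - 24)/(h - 1)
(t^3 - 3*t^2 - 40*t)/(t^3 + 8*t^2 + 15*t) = (t - 8)/(t + 3)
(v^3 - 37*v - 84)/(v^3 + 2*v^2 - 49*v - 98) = (v^2 + 7*v + 12)/(v^2 + 9*v + 14)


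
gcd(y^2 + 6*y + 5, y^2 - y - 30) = y + 5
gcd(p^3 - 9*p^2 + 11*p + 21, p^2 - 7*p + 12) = p - 3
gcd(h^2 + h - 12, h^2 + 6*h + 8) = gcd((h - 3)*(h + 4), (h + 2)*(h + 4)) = h + 4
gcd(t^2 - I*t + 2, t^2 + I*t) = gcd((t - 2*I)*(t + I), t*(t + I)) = t + I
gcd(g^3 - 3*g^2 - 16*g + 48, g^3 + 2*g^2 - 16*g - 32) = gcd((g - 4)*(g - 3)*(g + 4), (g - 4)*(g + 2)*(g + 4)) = g^2 - 16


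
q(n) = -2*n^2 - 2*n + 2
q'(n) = -4*n - 2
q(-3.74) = -18.50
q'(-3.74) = 12.96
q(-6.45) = -68.30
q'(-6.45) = 23.80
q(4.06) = -39.09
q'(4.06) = -18.24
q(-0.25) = 2.38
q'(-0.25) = -1.00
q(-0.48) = 2.50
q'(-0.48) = -0.08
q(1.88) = -8.83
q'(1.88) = -9.52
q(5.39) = -66.88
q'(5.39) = -23.56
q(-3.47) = -15.14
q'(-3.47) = 11.88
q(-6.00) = -58.00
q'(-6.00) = 22.00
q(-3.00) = -10.00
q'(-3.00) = 10.00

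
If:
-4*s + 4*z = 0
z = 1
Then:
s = 1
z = 1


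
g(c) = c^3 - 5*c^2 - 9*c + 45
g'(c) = 3*c^2 - 10*c - 9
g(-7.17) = -516.12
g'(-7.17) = 216.93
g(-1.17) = 47.08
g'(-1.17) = 6.81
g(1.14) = 29.72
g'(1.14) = -16.50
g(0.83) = 34.66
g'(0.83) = -15.23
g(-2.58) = 17.76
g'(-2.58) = 36.77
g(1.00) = 32.00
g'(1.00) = -16.00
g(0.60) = 38.02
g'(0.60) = -13.92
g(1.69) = 20.34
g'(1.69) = -17.33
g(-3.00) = 0.00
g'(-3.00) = 48.00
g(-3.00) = 0.00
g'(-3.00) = 48.00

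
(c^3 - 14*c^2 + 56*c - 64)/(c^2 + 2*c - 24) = (c^2 - 10*c + 16)/(c + 6)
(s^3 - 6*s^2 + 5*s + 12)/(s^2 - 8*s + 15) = (s^2 - 3*s - 4)/(s - 5)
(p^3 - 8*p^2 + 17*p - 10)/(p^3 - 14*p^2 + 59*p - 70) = (p - 1)/(p - 7)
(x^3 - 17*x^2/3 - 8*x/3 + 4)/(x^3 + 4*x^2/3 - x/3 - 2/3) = (x - 6)/(x + 1)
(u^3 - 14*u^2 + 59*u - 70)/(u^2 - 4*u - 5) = (u^2 - 9*u + 14)/(u + 1)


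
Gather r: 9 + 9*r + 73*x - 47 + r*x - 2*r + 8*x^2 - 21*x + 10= r*(x + 7) + 8*x^2 + 52*x - 28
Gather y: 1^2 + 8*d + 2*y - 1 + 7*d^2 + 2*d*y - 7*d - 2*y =7*d^2 + 2*d*y + d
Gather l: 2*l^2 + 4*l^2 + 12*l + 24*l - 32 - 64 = 6*l^2 + 36*l - 96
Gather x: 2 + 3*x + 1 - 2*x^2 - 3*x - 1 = 2 - 2*x^2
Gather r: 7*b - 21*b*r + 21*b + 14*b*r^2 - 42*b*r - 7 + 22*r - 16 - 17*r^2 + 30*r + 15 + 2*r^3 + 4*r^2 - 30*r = 28*b + 2*r^3 + r^2*(14*b - 13) + r*(22 - 63*b) - 8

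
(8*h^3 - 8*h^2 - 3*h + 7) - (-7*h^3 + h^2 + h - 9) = 15*h^3 - 9*h^2 - 4*h + 16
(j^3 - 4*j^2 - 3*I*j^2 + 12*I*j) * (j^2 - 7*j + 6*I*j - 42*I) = j^5 - 11*j^4 + 3*I*j^4 + 46*j^3 - 33*I*j^3 - 198*j^2 + 84*I*j^2 + 504*j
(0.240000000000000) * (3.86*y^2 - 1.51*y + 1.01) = 0.9264*y^2 - 0.3624*y + 0.2424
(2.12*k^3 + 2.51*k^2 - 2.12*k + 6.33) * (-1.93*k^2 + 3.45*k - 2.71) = -4.0916*k^5 + 2.4697*k^4 + 7.0059*k^3 - 26.333*k^2 + 27.5837*k - 17.1543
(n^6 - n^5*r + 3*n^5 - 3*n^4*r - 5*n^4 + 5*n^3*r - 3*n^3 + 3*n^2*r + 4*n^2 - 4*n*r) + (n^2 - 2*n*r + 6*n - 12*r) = n^6 - n^5*r + 3*n^5 - 3*n^4*r - 5*n^4 + 5*n^3*r - 3*n^3 + 3*n^2*r + 5*n^2 - 6*n*r + 6*n - 12*r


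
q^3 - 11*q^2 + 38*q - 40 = (q - 5)*(q - 4)*(q - 2)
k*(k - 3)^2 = k^3 - 6*k^2 + 9*k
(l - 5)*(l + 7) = l^2 + 2*l - 35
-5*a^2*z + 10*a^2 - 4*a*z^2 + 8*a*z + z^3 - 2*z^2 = (-5*a + z)*(a + z)*(z - 2)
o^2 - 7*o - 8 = (o - 8)*(o + 1)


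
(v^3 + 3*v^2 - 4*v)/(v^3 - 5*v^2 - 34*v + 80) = v*(v^2 + 3*v - 4)/(v^3 - 5*v^2 - 34*v + 80)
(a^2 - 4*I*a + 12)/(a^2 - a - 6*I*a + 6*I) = (a + 2*I)/(a - 1)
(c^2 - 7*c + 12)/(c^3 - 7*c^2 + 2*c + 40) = (c - 3)/(c^2 - 3*c - 10)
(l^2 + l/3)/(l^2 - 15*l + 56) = l*(3*l + 1)/(3*(l^2 - 15*l + 56))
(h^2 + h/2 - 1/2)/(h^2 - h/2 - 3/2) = (2*h - 1)/(2*h - 3)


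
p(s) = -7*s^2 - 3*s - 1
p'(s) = -14*s - 3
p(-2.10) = -25.57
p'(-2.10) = 26.40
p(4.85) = -180.21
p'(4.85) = -70.90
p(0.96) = -10.33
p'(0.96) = -16.44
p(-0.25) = -0.69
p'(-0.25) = 0.50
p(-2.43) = -35.04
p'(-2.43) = 31.02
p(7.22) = -387.56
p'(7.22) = -104.08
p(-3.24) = -64.76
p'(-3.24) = 42.36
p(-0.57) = -1.56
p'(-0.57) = 4.98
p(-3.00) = -55.00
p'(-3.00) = 39.00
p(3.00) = -73.00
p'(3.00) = -45.00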